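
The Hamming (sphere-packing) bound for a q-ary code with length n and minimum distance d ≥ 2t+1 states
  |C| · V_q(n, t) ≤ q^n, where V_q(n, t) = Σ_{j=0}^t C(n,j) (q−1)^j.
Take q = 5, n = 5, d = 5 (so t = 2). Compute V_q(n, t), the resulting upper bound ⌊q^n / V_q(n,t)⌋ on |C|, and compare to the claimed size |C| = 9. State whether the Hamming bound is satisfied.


V_q(n, t) = 181, q^n = 3125, Hamming bound = 17, |C| = 9 ≤ bound (satisfied).

Step 1: Compute V_q(n, t) = Σ_{j=0}^2 C(n, j) (q−1)^j.
  j = 0: C(5,0)·(4)^0 = 1·1 = 1.
  j = 1: C(5,1)·(4)^1 = 5·4 = 20.
  j = 2: C(5,2)·(4)^2 = 10·16 = 160.
  V_q(n, t) = 1 + 20 + 160 = 181.
Step 2: q^n = 5^5 = 3125.
Step 3: Hamming bound ⌊q^n / V_q(n,t)⌋ = ⌊3125/181⌋ = 17.
Step 4: Compare |C| = 9 to 17: satisfied.
The claimed |C| lies below the Hamming bound.


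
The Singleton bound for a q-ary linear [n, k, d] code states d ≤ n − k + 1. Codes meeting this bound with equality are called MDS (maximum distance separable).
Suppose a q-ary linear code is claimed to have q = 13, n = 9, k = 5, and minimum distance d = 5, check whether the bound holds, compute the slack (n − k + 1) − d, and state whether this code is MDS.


Singleton RHS = n − k + 1 = 5, slack = 0, bound satisfied, MDS.

Singleton bound: d ≤ n − k + 1.
Here n = 9, k = 5, so n − k + 1 = 5.
Given d = 5, check d ≤ 5: YES.
Slack = (n − k + 1) − d = 0.
The code is MDS (slack = 0).
Description: the claimed parameters are [9, 5, 5]_13; such a code would be MDS (meets Singleton bound).


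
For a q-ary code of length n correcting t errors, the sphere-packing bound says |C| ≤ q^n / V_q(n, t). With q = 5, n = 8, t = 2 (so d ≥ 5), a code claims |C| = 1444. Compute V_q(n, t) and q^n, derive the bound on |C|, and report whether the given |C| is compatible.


V_q(n, t) = 481, q^n = 390625, Hamming bound = 812, |C| = 1444 > bound (violated).

Step 1: Compute V_q(n, t) = Σ_{j=0}^2 C(n, j) (q−1)^j.
  j = 0: C(8,0)·(4)^0 = 1·1 = 1.
  j = 1: C(8,1)·(4)^1 = 8·4 = 32.
  j = 2: C(8,2)·(4)^2 = 28·16 = 448.
  V_q(n, t) = 1 + 32 + 448 = 481.
Step 2: q^n = 5^8 = 390625.
Step 3: Hamming bound ⌊q^n / V_q(n,t)⌋ = ⌊390625/481⌋ = 812.
Step 4: Compare |C| = 1444 to 812: violated.
The claimed |C| lies above the Hamming bound, so no 5-ary code of length 8 with d ≥ 5 can have 1444 codewords.


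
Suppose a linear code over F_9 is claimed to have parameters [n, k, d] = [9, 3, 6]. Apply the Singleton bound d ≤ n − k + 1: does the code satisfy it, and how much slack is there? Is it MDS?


Singleton RHS = n − k + 1 = 7, slack = 1, bound satisfied, not MDS.

Singleton bound: d ≤ n − k + 1.
Here n = 9, k = 3, so n − k + 1 = 7.
Given d = 6, check d ≤ 7: YES.
Slack = (n − k + 1) − d = 1.
The code is NOT MDS (slack = 1 > 0).
Description: the claimed parameters are [9, 3, 6]_9; such a code would be non-MDS.


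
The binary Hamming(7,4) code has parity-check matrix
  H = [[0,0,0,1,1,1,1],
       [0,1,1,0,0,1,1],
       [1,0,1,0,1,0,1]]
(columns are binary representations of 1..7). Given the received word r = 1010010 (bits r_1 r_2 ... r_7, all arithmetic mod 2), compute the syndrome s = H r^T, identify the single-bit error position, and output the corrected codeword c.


s = (1, 0, 0)^T, error position = 4, corrected codeword c = 1011010

Compute s = H r^T mod 2 one row at a time:
  s_1 = 0 + 0 + 1 + 0 = 1 ≡ 1 (mod 2).
  s_2 = 0 + 1 + 1 + 0 = 2 ≡ 0 (mod 2).
  s_3 = 1 + 1 + 0 + 0 = 2 ≡ 0 (mod 2).
s = (1, 0, 0)^T — this equals column 4 of H (binary 100), so error is at position 4.
Correct: flip bit 4 of r = 1010010 to get c = 1011010.


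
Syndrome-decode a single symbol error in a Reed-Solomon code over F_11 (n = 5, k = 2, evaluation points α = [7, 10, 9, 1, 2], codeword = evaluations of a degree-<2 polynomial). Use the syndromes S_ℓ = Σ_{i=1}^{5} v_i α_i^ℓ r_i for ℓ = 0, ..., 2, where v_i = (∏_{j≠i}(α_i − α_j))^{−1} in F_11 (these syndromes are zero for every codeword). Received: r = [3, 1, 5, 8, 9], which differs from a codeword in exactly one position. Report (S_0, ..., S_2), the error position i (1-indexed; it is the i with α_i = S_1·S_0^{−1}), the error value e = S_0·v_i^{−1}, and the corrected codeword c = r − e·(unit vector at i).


S = (4, 7, 4), error at position 2, error magnitude e = 6, c = [3, 6, 5, 8, 9].

Step 1: column multipliers v_i = (∏_{j≠i}(α_i − α_j))^{−1} mod 11.
  i = 1 (α = 7): (7−10)(7−9)(7−1)(7−2) = (−3)·(−2)·6·5 = 180 ≡ 4, so v_1 = 4^{−1} = 3 (mod 11).
  i = 2 (α = 10): (10−7)(10−9)(10−1)(10−2) = 3·1·9·8 = 216 ≡ 7, so v_2 = 7^{−1} = 8 (mod 11).
  i = 3 (α = 9): (9−7)(9−10)(9−1)(9−2) = 2·(−1)·8·7 = −112 ≡ 9, so v_3 = 9^{−1} = 5 (mod 11).
  i = 4 (α = 1): (1−7)(1−10)(1−9)(1−2) = (−6)·(−9)·(−8)·(−1) = 432 ≡ 3, so v_4 = 3^{−1} = 4 (mod 11).
  i = 5 (α = 2): (2−7)(2−10)(2−9)(2−1) = (−5)·(−8)·(−7)·1 = −280 ≡ 6, so v_5 = 6^{−1} = 2 (mod 11).
  v = [3, 8, 5, 4, 2].
Step 2: syndromes of r = [3, 1, 5, 8, 9] (all sums mod 11).
  S_0 = Σ v_i r_i = 3·3 + 8·1 + 5·5 + 4·8 + 2·9 = 92 ≡ 4.
  S_1 = Σ v_i α_i r_i = 3·7·3 + 8·10·1 + 5·9·5 + 4·1·8 + 2·2·9 = 436 ≡ 7.
  α_i^2 mod 11 = [5, 1, 4, 1, 4].
  S_2 = Σ v_i α_i^2 r_i = 3·5·3 + 8·1·1 + 5·4·5 + 4·1·8 + 2·4·9 = 257 ≡ 4.
  S = (4, 7, 4) ≠ 0, so r is not a codeword (an error is present).
Step 3: locate the error. For a single error e at position i, S_ℓ = v_i·e·α_i^ℓ, so α_err = S_1/S_0.
  S_0^{−1} = 4^{−1} = 3 (mod 11), so α_err = 7·3 = 21 ≡ 10 = α_2. Error position i = 2.
  Consistency check: S_2/S_1 = 4·8 = 32 ≡ 10 = α_err ✓ (single-error assumption holds).
Step 4: error magnitude e = S_0/v_2 = S_0·∏_{j≠2}(α_2 − α_j) = 4·7 = 28 ≡ 6 (mod 11).
Step 5: correct position 2: c_2 = r_2 − e = 1 − 6 ≡ 6 (mod 11). Hence c = [3, 6, 5, 8, 9].
  Check: interpolating c through the α_i gives m(x) = 7 + 1·x (degree < 2) with m(α_i) = c_i for every i, so c is indeed a codeword.


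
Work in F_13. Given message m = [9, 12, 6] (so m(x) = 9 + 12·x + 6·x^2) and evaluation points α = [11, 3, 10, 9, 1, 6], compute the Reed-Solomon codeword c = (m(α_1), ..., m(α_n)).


c = [9, 8, 1, 5, 1, 11]

Message polynomial: m(x) = 9 + 12·x + 6·x^2 (mod 13).
For each evaluation point α_i, compute m(α_i) mod 13:
  α_1 = 11: Horner steps 6 → 0 → 9, so m(11) = 9.
  α_2 = 3: Horner steps 6 → 4 → 8, so m(3) = 8.
  α_3 = 10: Horner steps 6 → 7 → 1, so m(10) = 1.
  α_4 = 9: Horner steps 6 → 1 → 5, so m(9) = 5.
  α_5 = 1: Horner steps 6 → 5 → 1, so m(1) = 1.
  α_6 = 6: Horner steps 6 → 9 → 11, so m(6) = 11.
Codeword c = [9, 8, 1, 5, 1, 11] ∈ F_13^6.


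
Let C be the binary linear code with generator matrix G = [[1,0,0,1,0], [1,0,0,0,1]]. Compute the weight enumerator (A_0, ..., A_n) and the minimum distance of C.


Weight distribution: A_0 = 1, A_2 = 3. Minimum distance d = 2.

Enumerate all 2^2 = 4 messages m ∈ F_2^2.
For each, compute codeword c = mG in F_2^5, then tally its weight.
  m = 00 → c = 00000, weight = 0.
  m = 10 → c = 10010, weight = 2.
  m = 01 → c = 10001, weight = 2.
  m = 11 → c = 00011, weight = 2.
Tally weights:
  weight 0: 1 codewords.
  weight 2: 3 codewords.
Minimum distance d = smallest w > 0 with A_w > 0 = 2.
Sanity: Σ A_w = 4 = 2^2 = 4 ✓.


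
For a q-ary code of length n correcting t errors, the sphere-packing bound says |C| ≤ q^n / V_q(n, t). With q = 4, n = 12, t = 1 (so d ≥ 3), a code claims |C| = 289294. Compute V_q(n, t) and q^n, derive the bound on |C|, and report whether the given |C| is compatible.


V_q(n, t) = 37, q^n = 16777216, Hamming bound = 453438, |C| = 289294 ≤ bound (satisfied).

Step 1: Compute V_q(n, t) = Σ_{j=0}^1 C(n, j) (q−1)^j.
  j = 0: C(12,0)·(3)^0 = 1·1 = 1.
  j = 1: C(12,1)·(3)^1 = 12·3 = 36.
  V_q(n, t) = 1 + 36 = 37.
Step 2: q^n = 4^12 = 16777216.
Step 3: Hamming bound ⌊q^n / V_q(n,t)⌋ = ⌊16777216/37⌋ = 453438.
Step 4: Compare |C| = 289294 to 453438: satisfied.
The claimed |C| lies below the Hamming bound.


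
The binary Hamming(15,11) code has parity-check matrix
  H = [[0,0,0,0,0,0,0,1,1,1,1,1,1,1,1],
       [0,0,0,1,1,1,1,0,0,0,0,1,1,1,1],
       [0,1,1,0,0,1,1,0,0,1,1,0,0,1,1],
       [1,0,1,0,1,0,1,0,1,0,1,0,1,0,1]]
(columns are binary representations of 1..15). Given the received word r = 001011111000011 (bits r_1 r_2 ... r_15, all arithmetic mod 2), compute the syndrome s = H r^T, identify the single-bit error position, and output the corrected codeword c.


s = (0, 1, 1, 1)^T, error position = 7, corrected codeword c = 001011011000011

Compute s = H r^T mod 2 one row at a time:
  s_1 = 1 + 1 + 0 + 0 + 0 + 0 + 1 + 1 = 4 ≡ 0 (mod 2).
  s_2 = 0 + 1 + 1 + 1 + 0 + 0 + 1 + 1 = 5 ≡ 1 (mod 2).
  s_3 = 0 + 1 + 1 + 1 + 0 + 0 + 1 + 1 = 5 ≡ 1 (mod 2).
  s_4 = 0 + 1 + 1 + 1 + 1 + 0 + 0 + 1 = 5 ≡ 1 (mod 2).
s = (0, 1, 1, 1)^T — this equals column 7 of H (binary 0111), so error is at position 7.
Correct: flip bit 7 of r = 001011111000011 to get c = 001011011000011.


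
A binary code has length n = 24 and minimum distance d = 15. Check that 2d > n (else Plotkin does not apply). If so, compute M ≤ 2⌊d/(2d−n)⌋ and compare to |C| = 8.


Plotkin bound M ≤ 4; given |C| = 8 > bound (violated).

Check applicability: 2d = 30, n = 24.
2d − n = 6 > 0, so Plotkin applies.
Compute d/(2d−n) = 15/6 ≈ 2.5000.
⌊d/(2d−n)⌋ = 2.
Plotkin bound: M ≤ 2·2 = 4.
Given |C| = 8, check: VIOLATED.
This |C| is above the Plotkin bound, so no binary code with n = 24, d = 15 and 8 codewords exists.


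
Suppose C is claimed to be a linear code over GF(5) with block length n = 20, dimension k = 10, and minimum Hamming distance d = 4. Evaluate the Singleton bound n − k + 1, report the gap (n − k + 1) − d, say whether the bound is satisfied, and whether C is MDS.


Singleton RHS = n − k + 1 = 11, slack = 7, bound satisfied, not MDS.

Singleton bound: d ≤ n − k + 1.
Here n = 20, k = 10, so n − k + 1 = 11.
Given d = 4, check d ≤ 11: YES.
Slack = (n − k + 1) − d = 7.
The code is NOT MDS (slack = 7 > 0).
Description: the claimed parameters are [20, 10, 4]_5; such a code would be non-MDS.


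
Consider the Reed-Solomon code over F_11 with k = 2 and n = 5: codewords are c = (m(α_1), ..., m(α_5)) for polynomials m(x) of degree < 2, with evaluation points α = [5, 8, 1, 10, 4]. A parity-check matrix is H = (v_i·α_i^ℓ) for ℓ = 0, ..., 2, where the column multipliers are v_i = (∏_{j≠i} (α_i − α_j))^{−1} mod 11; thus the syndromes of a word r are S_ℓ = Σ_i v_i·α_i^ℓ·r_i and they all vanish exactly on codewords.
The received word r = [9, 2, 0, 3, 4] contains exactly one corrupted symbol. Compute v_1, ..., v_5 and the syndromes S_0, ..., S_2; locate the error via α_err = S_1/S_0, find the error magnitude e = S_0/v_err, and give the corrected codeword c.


S = (2, 9, 2), error at position 4, error magnitude e = 2, c = [9, 2, 0, 1, 4].

Step 1: column multipliers v_i = (∏_{j≠i}(α_i − α_j))^{−1} mod 11.
  i = 1 (α = 5): (5−8)(5−1)(5−10)(5−4) = (−3)·4·(−5)·1 = 60 ≡ 5, so v_1 = 5^{−1} = 9 (mod 11).
  i = 2 (α = 8): (8−5)(8−1)(8−10)(8−4) = 3·7·(−2)·4 = −168 ≡ 8, so v_2 = 8^{−1} = 7 (mod 11).
  i = 3 (α = 1): (1−5)(1−8)(1−10)(1−4) = (−4)·(−7)·(−9)·(−3) = 756 ≡ 8, so v_3 = 8^{−1} = 7 (mod 11).
  i = 4 (α = 10): (10−5)(10−8)(10−1)(10−4) = 5·2·9·6 = 540 ≡ 1, so v_4 = 1^{−1} = 1 (mod 11).
  i = 5 (α = 4): (4−5)(4−8)(4−1)(4−10) = (−1)·(−4)·3·(−6) = −72 ≡ 5, so v_5 = 5^{−1} = 9 (mod 11).
  v = [9, 7, 7, 1, 9].
Step 2: syndromes of r = [9, 2, 0, 3, 4] (all sums mod 11).
  S_0 = Σ v_i r_i = 9·9 + 7·2 + 7·0 + 1·3 + 9·4 = 134 ≡ 2.
  S_1 = Σ v_i α_i r_i = 9·5·9 + 7·8·2 + 7·1·0 + 1·10·3 + 9·4·4 = 691 ≡ 9.
  α_i^2 mod 11 = [3, 9, 1, 1, 5].
  S_2 = Σ v_i α_i^2 r_i = 9·3·9 + 7·9·2 + 7·1·0 + 1·1·3 + 9·5·4 = 552 ≡ 2.
  S = (2, 9, 2) ≠ 0, so r is not a codeword (an error is present).
Step 3: locate the error. For a single error e at position i, S_ℓ = v_i·e·α_i^ℓ, so α_err = S_1/S_0.
  S_0^{−1} = 2^{−1} = 6 (mod 11), so α_err = 9·6 = 54 ≡ 10 = α_4. Error position i = 4.
  Consistency check: S_2/S_1 = 2·5 = 10 ≡ 10 = α_err ✓ (single-error assumption holds).
Step 4: error magnitude e = S_0/v_4 = S_0·∏_{j≠4}(α_4 − α_j) = 2·1 = 2 ≡ 2 (mod 11).
Step 5: correct position 4: c_4 = r_4 − e = 3 − 2 ≡ 1 (mod 11). Hence c = [9, 2, 0, 1, 4].
  Check: interpolating c through the α_i gives m(x) = 6 + 5·x (degree < 2) with m(α_i) = c_i for every i, so c is indeed a codeword.


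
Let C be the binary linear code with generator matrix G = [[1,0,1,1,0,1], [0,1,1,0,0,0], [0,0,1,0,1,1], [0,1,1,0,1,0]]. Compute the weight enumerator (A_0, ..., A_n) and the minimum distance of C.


Weight distribution: A_0 = 1, A_1 = 1, A_2 = 4, A_3 = 4, A_4 = 3, A_5 = 3. Minimum distance d = 1.

Enumerate all 2^4 = 16 messages m ∈ F_2^4.
For each, compute codeword c = mG in F_2^6, then tally its weight.
  m = 0000 → c = 000000, weight = 0.
  m = 1000 → c = 101101, weight = 4.
  m = 0100 → c = 011000, weight = 2.
  m = 1100 → c = 110101, weight = 4.
  m = 0010 → c = 001011, weight = 3.
  m = 1010 → c = 100110, weight = 3.
  m = 0110 → c = 010011, weight = 3.
  m = 1110 → c = 111110, weight = 5.
  m = 0001 → c = 011010, weight = 3.
  m = 1001 → c = 110111, weight = 5.
  m = 0101 → c = 000010, weight = 1.
  m = 1101 → c = 101111, weight = 5.
  m = 0011 → c = 010001, weight = 2.
  m = 1011 → c = 111100, weight = 4.
  m = 0111 → c = 001001, weight = 2.
  m = 1111 → c = 100100, weight = 2.
Tally weights:
  weight 0: 1 codewords.
  weight 1: 1 codewords.
  weight 2: 4 codewords.
  weight 3: 4 codewords.
  weight 4: 3 codewords.
  weight 5: 3 codewords.
Minimum distance d = smallest w > 0 with A_w > 0 = 1.
Sanity: Σ A_w = 16 = 2^4 = 16 ✓.


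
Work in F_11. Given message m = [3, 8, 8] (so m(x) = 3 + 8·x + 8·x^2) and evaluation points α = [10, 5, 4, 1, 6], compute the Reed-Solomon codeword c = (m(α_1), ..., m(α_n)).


c = [3, 1, 9, 8, 9]

Message polynomial: m(x) = 3 + 8·x + 8·x^2 (mod 11).
For each evaluation point α_i, compute m(α_i) mod 11:
  α_1 = 10: Horner steps 8 → 0 → 3, so m(10) = 3.
  α_2 = 5: Horner steps 8 → 4 → 1, so m(5) = 1.
  α_3 = 4: Horner steps 8 → 7 → 9, so m(4) = 9.
  α_4 = 1: Horner steps 8 → 5 → 8, so m(1) = 8.
  α_5 = 6: Horner steps 8 → 1 → 9, so m(6) = 9.
Codeword c = [3, 1, 9, 8, 9] ∈ F_11^5.


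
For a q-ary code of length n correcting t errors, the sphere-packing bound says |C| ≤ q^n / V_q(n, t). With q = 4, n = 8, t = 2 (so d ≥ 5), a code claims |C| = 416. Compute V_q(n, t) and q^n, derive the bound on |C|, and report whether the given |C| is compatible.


V_q(n, t) = 277, q^n = 65536, Hamming bound = 236, |C| = 416 > bound (violated).

Step 1: Compute V_q(n, t) = Σ_{j=0}^2 C(n, j) (q−1)^j.
  j = 0: C(8,0)·(3)^0 = 1·1 = 1.
  j = 1: C(8,1)·(3)^1 = 8·3 = 24.
  j = 2: C(8,2)·(3)^2 = 28·9 = 252.
  V_q(n, t) = 1 + 24 + 252 = 277.
Step 2: q^n = 4^8 = 65536.
Step 3: Hamming bound ⌊q^n / V_q(n,t)⌋ = ⌊65536/277⌋ = 236.
Step 4: Compare |C| = 416 to 236: violated.
The claimed |C| lies above the Hamming bound, so no 4-ary code of length 8 with d ≥ 5 can have 416 codewords.


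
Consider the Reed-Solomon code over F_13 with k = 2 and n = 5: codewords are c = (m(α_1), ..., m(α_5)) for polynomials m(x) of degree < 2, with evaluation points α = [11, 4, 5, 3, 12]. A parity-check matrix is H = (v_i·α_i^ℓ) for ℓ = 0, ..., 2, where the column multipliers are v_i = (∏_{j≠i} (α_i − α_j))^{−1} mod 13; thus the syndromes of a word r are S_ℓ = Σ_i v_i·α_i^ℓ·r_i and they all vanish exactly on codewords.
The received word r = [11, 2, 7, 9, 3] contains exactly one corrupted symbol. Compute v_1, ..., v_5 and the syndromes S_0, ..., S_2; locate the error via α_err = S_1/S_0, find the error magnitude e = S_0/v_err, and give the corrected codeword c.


S = (12, 10, 4), error at position 4, error magnitude e = 12, c = [11, 2, 7, 10, 3].

Step 1: column multipliers v_i = (∏_{j≠i}(α_i − α_j))^{−1} mod 13.
  i = 1 (α = 11): (11−4)(11−5)(11−3)(11−12) = 7·6·8·(−1) = −336 ≡ 2, so v_1 = 2^{−1} = 7 (mod 13).
  i = 2 (α = 4): (4−11)(4−5)(4−3)(4−12) = (−7)·(−1)·1·(−8) = −56 ≡ 9, so v_2 = 9^{−1} = 3 (mod 13).
  i = 3 (α = 5): (5−11)(5−4)(5−3)(5−12) = (−6)·1·2·(−7) = 84 ≡ 6, so v_3 = 6^{−1} = 11 (mod 13).
  i = 4 (α = 3): (3−11)(3−4)(3−5)(3−12) = (−8)·(−1)·(−2)·(−9) = 144 ≡ 1, so v_4 = 1^{−1} = 1 (mod 13).
  i = 5 (α = 12): (12−11)(12−4)(12−5)(12−3) = 1·8·7·9 = 504 ≡ 10, so v_5 = 10^{−1} = 4 (mod 13).
  v = [7, 3, 11, 1, 4].
Step 2: syndromes of r = [11, 2, 7, 9, 3] (all sums mod 13).
  S_0 = Σ v_i r_i = 7·11 + 3·2 + 11·7 + 1·9 + 4·3 = 181 ≡ 12.
  S_1 = Σ v_i α_i r_i = 7·11·11 + 3·4·2 + 11·5·7 + 1·3·9 + 4·12·3 = 1427 ≡ 10.
  α_i^2 mod 13 = [4, 3, 12, 9, 1].
  S_2 = Σ v_i α_i^2 r_i = 7·4·11 + 3·3·2 + 11·12·7 + 1·9·9 + 4·1·3 = 1343 ≡ 4.
  S = (12, 10, 4) ≠ 0, so r is not a codeword (an error is present).
Step 3: locate the error. For a single error e at position i, S_ℓ = v_i·e·α_i^ℓ, so α_err = S_1/S_0.
  S_0^{−1} = 12^{−1} = 12 (mod 13), so α_err = 10·12 = 120 ≡ 3 = α_4. Error position i = 4.
  Consistency check: S_2/S_1 = 4·4 = 16 ≡ 3 = α_err ✓ (single-error assumption holds).
Step 4: error magnitude e = S_0/v_4 = S_0·∏_{j≠4}(α_4 − α_j) = 12·1 = 12 ≡ 12 (mod 13).
Step 5: correct position 4: c_4 = r_4 − e = 9 − 12 ≡ 10 (mod 13). Hence c = [11, 2, 7, 10, 3].
  Check: interpolating c through the α_i gives m(x) = 8 + 5·x (degree < 2) with m(α_i) = c_i for every i, so c is indeed a codeword.


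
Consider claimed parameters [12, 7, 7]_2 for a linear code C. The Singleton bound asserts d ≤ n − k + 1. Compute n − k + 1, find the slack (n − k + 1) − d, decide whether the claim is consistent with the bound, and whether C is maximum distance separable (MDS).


Singleton RHS = n − k + 1 = 6, slack = -1, bound violated (no such code; not MDS).

Singleton bound: d ≤ n − k + 1.
Here n = 12, k = 7, so n − k + 1 = 6.
Given d = 7, check d ≤ 6: NO.
Slack = (n − k + 1) − d = -1.
The slack is negative: d = 7 exceeds n − k + 1 = 6 by 1, so the Singleton bound is violated and no linear [12, 7, 7]_2 code can exist. In particular it is not MDS (MDS requires d = n − k + 1 exactly).
Description: the claimed parameters are [12, 7, 7]_2; such a code would be impossible (violates the Singleton bound).


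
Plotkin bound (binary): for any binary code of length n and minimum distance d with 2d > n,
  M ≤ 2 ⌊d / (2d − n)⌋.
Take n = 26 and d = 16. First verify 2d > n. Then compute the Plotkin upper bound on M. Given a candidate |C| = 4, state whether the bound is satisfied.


Plotkin bound M ≤ 4; given |C| = 4 ≤ bound (satisfied).

Check applicability: 2d = 32, n = 26.
2d − n = 6 > 0, so Plotkin applies.
Compute d/(2d−n) = 16/6 ≈ 2.6667.
⌊d/(2d−n)⌋ = 2.
Plotkin bound: M ≤ 2·2 = 4.
Given |C| = 4, check: satisfied.
This |C| is at the Plotkin bound.


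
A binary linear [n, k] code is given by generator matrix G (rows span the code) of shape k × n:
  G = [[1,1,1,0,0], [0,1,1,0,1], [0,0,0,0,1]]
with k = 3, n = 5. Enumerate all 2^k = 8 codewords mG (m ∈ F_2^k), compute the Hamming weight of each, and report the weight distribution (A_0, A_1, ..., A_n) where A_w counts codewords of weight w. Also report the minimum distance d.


Weight distribution: A_0 = 1, A_1 = 2, A_2 = 2, A_3 = 2, A_4 = 1. Minimum distance d = 1.

Enumerate all 2^3 = 8 messages m ∈ F_2^3.
For each, compute codeword c = mG in F_2^5, then tally its weight.
  m = 000 → c = 00000, weight = 0.
  m = 100 → c = 11100, weight = 3.
  m = 010 → c = 01101, weight = 3.
  m = 110 → c = 10001, weight = 2.
  m = 001 → c = 00001, weight = 1.
  m = 101 → c = 11101, weight = 4.
  m = 011 → c = 01100, weight = 2.
  m = 111 → c = 10000, weight = 1.
Tally weights:
  weight 0: 1 codewords.
  weight 1: 2 codewords.
  weight 2: 2 codewords.
  weight 3: 2 codewords.
  weight 4: 1 codewords.
Minimum distance d = smallest w > 0 with A_w > 0 = 1.
Sanity: Σ A_w = 8 = 2^3 = 8 ✓.


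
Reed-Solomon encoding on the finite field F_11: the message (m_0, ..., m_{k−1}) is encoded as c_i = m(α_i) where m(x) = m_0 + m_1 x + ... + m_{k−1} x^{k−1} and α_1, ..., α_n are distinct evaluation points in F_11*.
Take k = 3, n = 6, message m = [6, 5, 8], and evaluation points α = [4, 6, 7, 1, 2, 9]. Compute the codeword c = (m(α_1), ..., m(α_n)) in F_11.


c = [0, 5, 4, 8, 4, 6]

Message polynomial: m(x) = 6 + 5·x + 8·x^2 (mod 11).
For each evaluation point α_i, compute m(α_i) mod 11:
  α_1 = 4: Horner steps 8 → 4 → 0, so m(4) = 0.
  α_2 = 6: Horner steps 8 → 9 → 5, so m(6) = 5.
  α_3 = 7: Horner steps 8 → 6 → 4, so m(7) = 4.
  α_4 = 1: Horner steps 8 → 2 → 8, so m(1) = 8.
  α_5 = 2: Horner steps 8 → 10 → 4, so m(2) = 4.
  α_6 = 9: Horner steps 8 → 0 → 6, so m(9) = 6.
Codeword c = [0, 5, 4, 8, 4, 6] ∈ F_11^6.


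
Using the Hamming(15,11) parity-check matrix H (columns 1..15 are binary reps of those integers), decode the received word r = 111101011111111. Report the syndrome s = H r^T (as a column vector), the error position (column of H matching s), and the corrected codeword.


s = (0, 0, 1, 0)^T, error position = 2, corrected codeword c = 101101011111111

Compute s = H r^T mod 2 one row at a time:
  s_1 = 1 + 1 + 1 + 1 + 1 + 1 + 1 + 1 = 8 ≡ 0 (mod 2).
  s_2 = 1 + 0 + 1 + 0 + 1 + 1 + 1 + 1 = 6 ≡ 0 (mod 2).
  s_3 = 1 + 1 + 1 + 0 + 1 + 1 + 1 + 1 = 7 ≡ 1 (mod 2).
  s_4 = 1 + 1 + 0 + 0 + 1 + 1 + 1 + 1 = 6 ≡ 0 (mod 2).
s = (0, 0, 1, 0)^T — this equals column 2 of H (binary 0010), so error is at position 2.
Correct: flip bit 2 of r = 111101011111111 to get c = 101101011111111.


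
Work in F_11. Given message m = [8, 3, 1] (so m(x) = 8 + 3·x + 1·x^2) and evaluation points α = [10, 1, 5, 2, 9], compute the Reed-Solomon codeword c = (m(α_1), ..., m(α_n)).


c = [6, 1, 4, 7, 6]

Message polynomial: m(x) = 8 + 3·x + 1·x^2 (mod 11).
For each evaluation point α_i, compute m(α_i) mod 11:
  α_1 = 10: Horner steps 1 → 2 → 6, so m(10) = 6.
  α_2 = 1: Horner steps 1 → 4 → 1, so m(1) = 1.
  α_3 = 5: Horner steps 1 → 8 → 4, so m(5) = 4.
  α_4 = 2: Horner steps 1 → 5 → 7, so m(2) = 7.
  α_5 = 9: Horner steps 1 → 1 → 6, so m(9) = 6.
Codeword c = [6, 1, 4, 7, 6] ∈ F_11^5.


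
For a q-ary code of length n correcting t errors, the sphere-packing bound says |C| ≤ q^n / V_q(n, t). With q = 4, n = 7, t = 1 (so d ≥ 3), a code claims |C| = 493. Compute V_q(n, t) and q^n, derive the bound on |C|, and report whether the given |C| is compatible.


V_q(n, t) = 22, q^n = 16384, Hamming bound = 744, |C| = 493 ≤ bound (satisfied).

Step 1: Compute V_q(n, t) = Σ_{j=0}^1 C(n, j) (q−1)^j.
  j = 0: C(7,0)·(3)^0 = 1·1 = 1.
  j = 1: C(7,1)·(3)^1 = 7·3 = 21.
  V_q(n, t) = 1 + 21 = 22.
Step 2: q^n = 4^7 = 16384.
Step 3: Hamming bound ⌊q^n / V_q(n,t)⌋ = ⌊16384/22⌋ = 744.
Step 4: Compare |C| = 493 to 744: satisfied.
The claimed |C| lies below the Hamming bound.


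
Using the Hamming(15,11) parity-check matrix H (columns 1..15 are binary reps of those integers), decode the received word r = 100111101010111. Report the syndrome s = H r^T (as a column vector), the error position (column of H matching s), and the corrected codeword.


s = (1, 1, 1, 1)^T, error position = 15, corrected codeword c = 100111101010110

Compute s = H r^T mod 2 one row at a time:
  s_1 = 0 + 1 + 0 + 1 + 0 + 1 + 1 + 1 = 5 ≡ 1 (mod 2).
  s_2 = 1 + 1 + 1 + 1 + 0 + 1 + 1 + 1 = 7 ≡ 1 (mod 2).
  s_3 = 0 + 0 + 1 + 1 + 0 + 1 + 1 + 1 = 5 ≡ 1 (mod 2).
  s_4 = 1 + 0 + 1 + 1 + 1 + 1 + 1 + 1 = 7 ≡ 1 (mod 2).
s = (1, 1, 1, 1)^T — this equals column 15 of H (binary 1111), so error is at position 15.
Correct: flip bit 15 of r = 100111101010111 to get c = 100111101010110.


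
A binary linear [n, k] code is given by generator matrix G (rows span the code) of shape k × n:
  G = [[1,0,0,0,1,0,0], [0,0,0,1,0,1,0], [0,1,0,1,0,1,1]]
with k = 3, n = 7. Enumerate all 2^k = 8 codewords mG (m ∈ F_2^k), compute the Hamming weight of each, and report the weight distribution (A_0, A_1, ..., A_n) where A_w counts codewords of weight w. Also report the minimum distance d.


Weight distribution: A_0 = 1, A_2 = 3, A_4 = 3, A_6 = 1. Minimum distance d = 2.

Enumerate all 2^3 = 8 messages m ∈ F_2^3.
For each, compute codeword c = mG in F_2^7, then tally its weight.
  m = 000 → c = 0000000, weight = 0.
  m = 100 → c = 1000100, weight = 2.
  m = 010 → c = 0001010, weight = 2.
  m = 110 → c = 1001110, weight = 4.
  m = 001 → c = 0101011, weight = 4.
  m = 101 → c = 1101111, weight = 6.
  m = 011 → c = 0100001, weight = 2.
  m = 111 → c = 1100101, weight = 4.
Tally weights:
  weight 0: 1 codewords.
  weight 2: 3 codewords.
  weight 4: 3 codewords.
  weight 6: 1 codewords.
Minimum distance d = smallest w > 0 with A_w > 0 = 2.
Sanity: Σ A_w = 8 = 2^3 = 8 ✓.


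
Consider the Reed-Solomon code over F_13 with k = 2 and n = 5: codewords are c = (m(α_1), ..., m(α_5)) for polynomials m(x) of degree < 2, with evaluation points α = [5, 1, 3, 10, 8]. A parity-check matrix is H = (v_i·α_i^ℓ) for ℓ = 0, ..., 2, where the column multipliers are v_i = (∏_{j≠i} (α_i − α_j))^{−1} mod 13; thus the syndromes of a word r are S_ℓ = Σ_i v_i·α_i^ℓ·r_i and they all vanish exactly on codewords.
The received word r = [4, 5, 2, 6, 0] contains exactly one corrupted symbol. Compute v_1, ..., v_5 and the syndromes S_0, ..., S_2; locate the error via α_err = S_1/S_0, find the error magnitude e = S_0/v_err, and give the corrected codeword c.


S = (10, 4, 12), error at position 3, error magnitude e = 4, c = [4, 5, 11, 6, 0].

Step 1: column multipliers v_i = (∏_{j≠i}(α_i − α_j))^{−1} mod 13.
  i = 1 (α = 5): (5−1)(5−3)(5−10)(5−8) = 4·2·(−5)·(−3) = 120 ≡ 3, so v_1 = 3^{−1} = 9 (mod 13).
  i = 2 (α = 1): (1−5)(1−3)(1−10)(1−8) = (−4)·(−2)·(−9)·(−7) = 504 ≡ 10, so v_2 = 10^{−1} = 4 (mod 13).
  i = 3 (α = 3): (3−5)(3−1)(3−10)(3−8) = (−2)·2·(−7)·(−5) = −140 ≡ 3, so v_3 = 3^{−1} = 9 (mod 13).
  i = 4 (α = 10): (10−5)(10−1)(10−3)(10−8) = 5·9·7·2 = 630 ≡ 6, so v_4 = 6^{−1} = 11 (mod 13).
  i = 5 (α = 8): (8−5)(8−1)(8−3)(8−10) = 3·7·5·(−2) = −210 ≡ 11, so v_5 = 11^{−1} = 6 (mod 13).
  v = [9, 4, 9, 11, 6].
Step 2: syndromes of r = [4, 5, 2, 6, 0] (all sums mod 13).
  S_0 = Σ v_i r_i = 9·4 + 4·5 + 9·2 + 11·6 + 6·0 = 140 ≡ 10.
  S_1 = Σ v_i α_i r_i = 9·5·4 + 4·1·5 + 9·3·2 + 11·10·6 + 6·8·0 = 914 ≡ 4.
  α_i^2 mod 13 = [12, 1, 9, 9, 12].
  S_2 = Σ v_i α_i^2 r_i = 9·12·4 + 4·1·5 + 9·9·2 + 11·9·6 + 6·12·0 = 1208 ≡ 12.
  S = (10, 4, 12) ≠ 0, so r is not a codeword (an error is present).
Step 3: locate the error. For a single error e at position i, S_ℓ = v_i·e·α_i^ℓ, so α_err = S_1/S_0.
  S_0^{−1} = 10^{−1} = 4 (mod 13), so α_err = 4·4 = 16 ≡ 3 = α_3. Error position i = 3.
  Consistency check: S_2/S_1 = 12·10 = 120 ≡ 3 = α_err ✓ (single-error assumption holds).
Step 4: error magnitude e = S_0/v_3 = S_0·∏_{j≠3}(α_3 − α_j) = 10·3 = 30 ≡ 4 (mod 13).
Step 5: correct position 3: c_3 = r_3 − e = 2 − 4 ≡ 11 (mod 13). Hence c = [4, 5, 11, 6, 0].
  Check: interpolating c through the α_i gives m(x) = 2 + 3·x (degree < 2) with m(α_i) = c_i for every i, so c is indeed a codeword.


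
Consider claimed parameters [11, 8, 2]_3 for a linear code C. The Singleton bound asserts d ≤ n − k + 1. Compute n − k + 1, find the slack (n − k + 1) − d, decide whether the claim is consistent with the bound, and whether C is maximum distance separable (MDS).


Singleton RHS = n − k + 1 = 4, slack = 2, bound satisfied, not MDS.

Singleton bound: d ≤ n − k + 1.
Here n = 11, k = 8, so n − k + 1 = 4.
Given d = 2, check d ≤ 4: YES.
Slack = (n − k + 1) − d = 2.
The code is NOT MDS (slack = 2 > 0).
Description: the claimed parameters are [11, 8, 2]_3; such a code would be non-MDS.


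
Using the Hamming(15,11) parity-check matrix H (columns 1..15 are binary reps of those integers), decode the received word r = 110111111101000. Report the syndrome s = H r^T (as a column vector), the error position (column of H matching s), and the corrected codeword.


s = (0, 1, 0, 0)^T, error position = 4, corrected codeword c = 110011111101000

Compute s = H r^T mod 2 one row at a time:
  s_1 = 1 + 1 + 1 + 0 + 1 + 0 + 0 + 0 = 4 ≡ 0 (mod 2).
  s_2 = 1 + 1 + 1 + 1 + 1 + 0 + 0 + 0 = 5 ≡ 1 (mod 2).
  s_3 = 1 + 0 + 1 + 1 + 1 + 0 + 0 + 0 = 4 ≡ 0 (mod 2).
  s_4 = 1 + 0 + 1 + 1 + 1 + 0 + 0 + 0 = 4 ≡ 0 (mod 2).
s = (0, 1, 0, 0)^T — this equals column 4 of H (binary 0100), so error is at position 4.
Correct: flip bit 4 of r = 110111111101000 to get c = 110011111101000.


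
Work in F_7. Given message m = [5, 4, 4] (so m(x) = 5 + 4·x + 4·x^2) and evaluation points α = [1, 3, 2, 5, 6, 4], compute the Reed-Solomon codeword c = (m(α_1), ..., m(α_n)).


c = [6, 4, 1, 6, 5, 1]

Message polynomial: m(x) = 5 + 4·x + 4·x^2 (mod 7).
For each evaluation point α_i, compute m(α_i) mod 7:
  α_1 = 1: Horner steps 4 → 1 → 6, so m(1) = 6.
  α_2 = 3: Horner steps 4 → 2 → 4, so m(3) = 4.
  α_3 = 2: Horner steps 4 → 5 → 1, so m(2) = 1.
  α_4 = 5: Horner steps 4 → 3 → 6, so m(5) = 6.
  α_5 = 6: Horner steps 4 → 0 → 5, so m(6) = 5.
  α_6 = 4: Horner steps 4 → 6 → 1, so m(4) = 1.
Codeword c = [6, 4, 1, 6, 5, 1] ∈ F_7^6.


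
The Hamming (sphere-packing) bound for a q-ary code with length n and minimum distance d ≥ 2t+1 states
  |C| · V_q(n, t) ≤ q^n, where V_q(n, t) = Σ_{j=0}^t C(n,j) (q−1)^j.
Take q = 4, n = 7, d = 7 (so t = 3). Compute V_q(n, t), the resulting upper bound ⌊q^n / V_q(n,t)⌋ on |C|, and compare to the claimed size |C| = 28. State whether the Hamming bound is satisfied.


V_q(n, t) = 1156, q^n = 16384, Hamming bound = 14, |C| = 28 > bound (violated).

Step 1: Compute V_q(n, t) = Σ_{j=0}^3 C(n, j) (q−1)^j.
  j = 0: C(7,0)·(3)^0 = 1·1 = 1.
  j = 1: C(7,1)·(3)^1 = 7·3 = 21.
  j = 2: C(7,2)·(3)^2 = 21·9 = 189.
  j = 3: C(7,3)·(3)^3 = 35·27 = 945.
  V_q(n, t) = 1 + 21 + 189 + 945 = 1156.
Step 2: q^n = 4^7 = 16384.
Step 3: Hamming bound ⌊q^n / V_q(n,t)⌋ = ⌊16384/1156⌋ = 14.
Step 4: Compare |C| = 28 to 14: violated.
The claimed |C| lies above the Hamming bound, so no 4-ary code of length 7 with d ≥ 7 can have 28 codewords.


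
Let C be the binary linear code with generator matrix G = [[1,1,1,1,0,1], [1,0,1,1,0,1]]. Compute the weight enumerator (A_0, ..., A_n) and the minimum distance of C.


Weight distribution: A_0 = 1, A_1 = 1, A_4 = 1, A_5 = 1. Minimum distance d = 1.

Enumerate all 2^2 = 4 messages m ∈ F_2^2.
For each, compute codeword c = mG in F_2^6, then tally its weight.
  m = 00 → c = 000000, weight = 0.
  m = 10 → c = 111101, weight = 5.
  m = 01 → c = 101101, weight = 4.
  m = 11 → c = 010000, weight = 1.
Tally weights:
  weight 0: 1 codewords.
  weight 1: 1 codewords.
  weight 4: 1 codewords.
  weight 5: 1 codewords.
Minimum distance d = smallest w > 0 with A_w > 0 = 1.
Sanity: Σ A_w = 4 = 2^2 = 4 ✓.


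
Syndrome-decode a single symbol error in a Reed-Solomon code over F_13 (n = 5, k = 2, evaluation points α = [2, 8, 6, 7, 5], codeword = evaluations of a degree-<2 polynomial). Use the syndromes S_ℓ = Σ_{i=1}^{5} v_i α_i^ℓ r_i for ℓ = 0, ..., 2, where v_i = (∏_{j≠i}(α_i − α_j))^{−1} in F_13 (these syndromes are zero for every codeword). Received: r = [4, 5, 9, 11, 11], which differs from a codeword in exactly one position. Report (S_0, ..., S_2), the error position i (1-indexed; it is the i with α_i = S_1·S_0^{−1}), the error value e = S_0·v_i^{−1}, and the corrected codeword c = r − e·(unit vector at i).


S = (10, 5, 9), error at position 4, error magnitude e = 4, c = [4, 5, 9, 7, 11].

Step 1: column multipliers v_i = (∏_{j≠i}(α_i − α_j))^{−1} mod 13.
  i = 1 (α = 2): (2−8)(2−6)(2−7)(2−5) = (−6)·(−4)·(−5)·(−3) = 360 ≡ 9, so v_1 = 9^{−1} = 3 (mod 13).
  i = 2 (α = 8): (8−2)(8−6)(8−7)(8−5) = 6·2·1·3 = 36 ≡ 10, so v_2 = 10^{−1} = 4 (mod 13).
  i = 3 (α = 6): (6−2)(6−8)(6−7)(6−5) = 4·(−2)·(−1)·1 = 8 ≡ 8, so v_3 = 8^{−1} = 5 (mod 13).
  i = 4 (α = 7): (7−2)(7−8)(7−6)(7−5) = 5·(−1)·1·2 = −10 ≡ 3, so v_4 = 3^{−1} = 9 (mod 13).
  i = 5 (α = 5): (5−2)(5−8)(5−6)(5−7) = 3·(−3)·(−1)·(−2) = −18 ≡ 8, so v_5 = 8^{−1} = 5 (mod 13).
  v = [3, 4, 5, 9, 5].
Step 2: syndromes of r = [4, 5, 9, 11, 11] (all sums mod 13).
  S_0 = Σ v_i r_i = 3·4 + 4·5 + 5·9 + 9·11 + 5·11 = 231 ≡ 10.
  S_1 = Σ v_i α_i r_i = 3·2·4 + 4·8·5 + 5·6·9 + 9·7·11 + 5·5·11 = 1422 ≡ 5.
  α_i^2 mod 13 = [4, 12, 10, 10, 12].
  S_2 = Σ v_i α_i^2 r_i = 3·4·4 + 4·12·5 + 5·10·9 + 9·10·11 + 5·12·11 = 2388 ≡ 9.
  S = (10, 5, 9) ≠ 0, so r is not a codeword (an error is present).
Step 3: locate the error. For a single error e at position i, S_ℓ = v_i·e·α_i^ℓ, so α_err = S_1/S_0.
  S_0^{−1} = 10^{−1} = 4 (mod 13), so α_err = 5·4 = 20 ≡ 7 = α_4. Error position i = 4.
  Consistency check: S_2/S_1 = 9·8 = 72 ≡ 7 = α_err ✓ (single-error assumption holds).
Step 4: error magnitude e = S_0/v_4 = S_0·∏_{j≠4}(α_4 − α_j) = 10·3 = 30 ≡ 4 (mod 13).
Step 5: correct position 4: c_4 = r_4 − e = 11 − 4 ≡ 7 (mod 13). Hence c = [4, 5, 9, 7, 11].
  Check: interpolating c through the α_i gives m(x) = 8 + 11·x (degree < 2) with m(α_i) = c_i for every i, so c is indeed a codeword.


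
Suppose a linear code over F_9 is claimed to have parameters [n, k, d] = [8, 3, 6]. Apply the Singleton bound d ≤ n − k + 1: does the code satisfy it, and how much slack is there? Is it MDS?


Singleton RHS = n − k + 1 = 6, slack = 0, bound satisfied, MDS.

Singleton bound: d ≤ n − k + 1.
Here n = 8, k = 3, so n − k + 1 = 6.
Given d = 6, check d ≤ 6: YES.
Slack = (n − k + 1) − d = 0.
The code is MDS (slack = 0).
Description: the claimed parameters are [8, 3, 6]_9; such a code would be MDS (meets Singleton bound).


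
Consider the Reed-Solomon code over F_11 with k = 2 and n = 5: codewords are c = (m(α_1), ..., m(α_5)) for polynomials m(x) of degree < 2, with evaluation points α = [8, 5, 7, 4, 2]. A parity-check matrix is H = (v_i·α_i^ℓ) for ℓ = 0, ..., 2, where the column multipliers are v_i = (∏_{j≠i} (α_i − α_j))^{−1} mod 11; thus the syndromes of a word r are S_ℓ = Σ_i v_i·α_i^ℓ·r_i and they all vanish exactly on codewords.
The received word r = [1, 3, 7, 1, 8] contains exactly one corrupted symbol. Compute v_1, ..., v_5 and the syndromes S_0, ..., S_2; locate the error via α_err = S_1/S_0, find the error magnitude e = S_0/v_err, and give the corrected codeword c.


S = (6, 4, 10), error at position 1, error magnitude e = 3, c = [9, 3, 7, 1, 8].

Step 1: column multipliers v_i = (∏_{j≠i}(α_i − α_j))^{−1} mod 11.
  i = 1 (α = 8): (8−5)(8−7)(8−4)(8−2) = 3·1·4·6 = 72 ≡ 6, so v_1 = 6^{−1} = 2 (mod 11).
  i = 2 (α = 5): (5−8)(5−7)(5−4)(5−2) = (−3)·(−2)·1·3 = 18 ≡ 7, so v_2 = 7^{−1} = 8 (mod 11).
  i = 3 (α = 7): (7−8)(7−5)(7−4)(7−2) = (−1)·2·3·5 = −30 ≡ 3, so v_3 = 3^{−1} = 4 (mod 11).
  i = 4 (α = 4): (4−8)(4−5)(4−7)(4−2) = (−4)·(−1)·(−3)·2 = −24 ≡ 9, so v_4 = 9^{−1} = 5 (mod 11).
  i = 5 (α = 2): (2−8)(2−5)(2−7)(2−4) = (−6)·(−3)·(−5)·(−2) = 180 ≡ 4, so v_5 = 4^{−1} = 3 (mod 11).
  v = [2, 8, 4, 5, 3].
Step 2: syndromes of r = [1, 3, 7, 1, 8] (all sums mod 11).
  S_0 = Σ v_i r_i = 2·1 + 8·3 + 4·7 + 5·1 + 3·8 = 83 ≡ 6.
  S_1 = Σ v_i α_i r_i = 2·8·1 + 8·5·3 + 4·7·7 + 5·4·1 + 3·2·8 = 400 ≡ 4.
  α_i^2 mod 11 = [9, 3, 5, 5, 4].
  S_2 = Σ v_i α_i^2 r_i = 2·9·1 + 8·3·3 + 4·5·7 + 5·5·1 + 3·4·8 = 351 ≡ 10.
  S = (6, 4, 10) ≠ 0, so r is not a codeword (an error is present).
Step 3: locate the error. For a single error e at position i, S_ℓ = v_i·e·α_i^ℓ, so α_err = S_1/S_0.
  S_0^{−1} = 6^{−1} = 2 (mod 11), so α_err = 4·2 = 8 ≡ 8 = α_1. Error position i = 1.
  Consistency check: S_2/S_1 = 10·3 = 30 ≡ 8 = α_err ✓ (single-error assumption holds).
Step 4: error magnitude e = S_0/v_1 = S_0·∏_{j≠1}(α_1 − α_j) = 6·6 = 36 ≡ 3 (mod 11).
Step 5: correct position 1: c_1 = r_1 − e = 1 − 3 ≡ 9 (mod 11). Hence c = [9, 3, 7, 1, 8].
  Check: interpolating c through the α_i gives m(x) = 4 + 2·x (degree < 2) with m(α_i) = c_i for every i, so c is indeed a codeword.


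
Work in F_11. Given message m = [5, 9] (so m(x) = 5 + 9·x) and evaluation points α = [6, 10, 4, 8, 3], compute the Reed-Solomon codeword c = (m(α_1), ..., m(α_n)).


c = [4, 7, 8, 0, 10]

Message polynomial: m(x) = 5 + 9·x (mod 11).
For each evaluation point α_i, compute m(α_i) mod 11:
  α_1 = 6: Horner steps 9 → 4, so m(6) = 4.
  α_2 = 10: Horner steps 9 → 7, so m(10) = 7.
  α_3 = 4: Horner steps 9 → 8, so m(4) = 8.
  α_4 = 8: Horner steps 9 → 0, so m(8) = 0.
  α_5 = 3: Horner steps 9 → 10, so m(3) = 10.
Codeword c = [4, 7, 8, 0, 10] ∈ F_11^5.


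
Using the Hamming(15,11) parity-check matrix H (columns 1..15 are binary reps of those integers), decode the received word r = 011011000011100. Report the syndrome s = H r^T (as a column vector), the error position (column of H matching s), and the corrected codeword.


s = (1, 0, 0, 0)^T, error position = 8, corrected codeword c = 011011010011100

Compute s = H r^T mod 2 one row at a time:
  s_1 = 0 + 0 + 0 + 1 + 1 + 1 + 0 + 0 = 3 ≡ 1 (mod 2).
  s_2 = 0 + 1 + 1 + 0 + 1 + 1 + 0 + 0 = 4 ≡ 0 (mod 2).
  s_3 = 1 + 1 + 1 + 0 + 0 + 1 + 0 + 0 = 4 ≡ 0 (mod 2).
  s_4 = 0 + 1 + 1 + 0 + 0 + 1 + 1 + 0 = 4 ≡ 0 (mod 2).
s = (1, 0, 0, 0)^T — this equals column 8 of H (binary 1000), so error is at position 8.
Correct: flip bit 8 of r = 011011000011100 to get c = 011011010011100.


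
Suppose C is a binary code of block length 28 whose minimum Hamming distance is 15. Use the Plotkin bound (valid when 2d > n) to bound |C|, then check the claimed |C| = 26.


Plotkin bound M ≤ 14; given |C| = 26 > bound (violated).

Check applicability: 2d = 30, n = 28.
2d − n = 2 > 0, so Plotkin applies.
Compute d/(2d−n) = 15/2 ≈ 7.5000.
⌊d/(2d−n)⌋ = 7.
Plotkin bound: M ≤ 2·7 = 14.
Given |C| = 26, check: VIOLATED.
This |C| is above the Plotkin bound, so no binary code with n = 28, d = 15 and 26 codewords exists.


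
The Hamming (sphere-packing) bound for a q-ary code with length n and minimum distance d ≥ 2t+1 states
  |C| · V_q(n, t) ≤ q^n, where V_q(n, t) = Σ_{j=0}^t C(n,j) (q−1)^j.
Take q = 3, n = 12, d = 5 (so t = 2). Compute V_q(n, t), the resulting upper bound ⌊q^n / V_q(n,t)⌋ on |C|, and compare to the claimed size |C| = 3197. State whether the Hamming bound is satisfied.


V_q(n, t) = 289, q^n = 531441, Hamming bound = 1838, |C| = 3197 > bound (violated).

Step 1: Compute V_q(n, t) = Σ_{j=0}^2 C(n, j) (q−1)^j.
  j = 0: C(12,0)·(2)^0 = 1·1 = 1.
  j = 1: C(12,1)·(2)^1 = 12·2 = 24.
  j = 2: C(12,2)·(2)^2 = 66·4 = 264.
  V_q(n, t) = 1 + 24 + 264 = 289.
Step 2: q^n = 3^12 = 531441.
Step 3: Hamming bound ⌊q^n / V_q(n,t)⌋ = ⌊531441/289⌋ = 1838.
Step 4: Compare |C| = 3197 to 1838: violated.
The claimed |C| lies above the Hamming bound, so no 3-ary code of length 12 with d ≥ 5 can have 3197 codewords.


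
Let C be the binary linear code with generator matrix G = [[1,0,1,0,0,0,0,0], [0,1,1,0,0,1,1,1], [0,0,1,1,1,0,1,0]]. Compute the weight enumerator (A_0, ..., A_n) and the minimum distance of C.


Weight distribution: A_0 = 1, A_2 = 1, A_4 = 2, A_5 = 3, A_7 = 1. Minimum distance d = 2.

Enumerate all 2^3 = 8 messages m ∈ F_2^3.
For each, compute codeword c = mG in F_2^8, then tally its weight.
  m = 000 → c = 00000000, weight = 0.
  m = 100 → c = 10100000, weight = 2.
  m = 010 → c = 01100111, weight = 5.
  m = 110 → c = 11000111, weight = 5.
  m = 001 → c = 00111010, weight = 4.
  m = 101 → c = 10011010, weight = 4.
  m = 011 → c = 01011101, weight = 5.
  m = 111 → c = 11111101, weight = 7.
Tally weights:
  weight 0: 1 codewords.
  weight 2: 1 codewords.
  weight 4: 2 codewords.
  weight 5: 3 codewords.
  weight 7: 1 codewords.
Minimum distance d = smallest w > 0 with A_w > 0 = 2.
Sanity: Σ A_w = 8 = 2^3 = 8 ✓.
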